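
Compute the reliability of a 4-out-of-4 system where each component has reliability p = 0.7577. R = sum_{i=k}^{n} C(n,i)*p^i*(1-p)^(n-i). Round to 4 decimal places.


k = 4, n = 4, p = 0.7577
i=4: C(4,4)=1 * 0.7577^4 * 0.2423^0 = 0.3296
R = sum of terms = 0.3296

0.3296


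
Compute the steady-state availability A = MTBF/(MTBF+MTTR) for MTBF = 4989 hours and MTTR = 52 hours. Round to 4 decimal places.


MTBF = 4989
MTTR = 52
MTBF + MTTR = 5041
A = 4989 / 5041
A = 0.9897

0.9897


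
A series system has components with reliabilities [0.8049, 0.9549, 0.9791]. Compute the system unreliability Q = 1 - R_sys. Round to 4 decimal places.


Components: [0.8049, 0.9549, 0.9791]
After component 1: product = 0.8049
After component 2: product = 0.7686
After component 3: product = 0.7525
R_sys = 0.7525
Q = 1 - 0.7525 = 0.2475

0.2475


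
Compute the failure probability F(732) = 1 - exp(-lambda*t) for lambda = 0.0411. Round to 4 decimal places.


lambda = 0.0411, t = 732
lambda * t = 30.0852
exp(-30.0852) = 0.0
F(t) = 1 - 0.0
F(t) = 1.0

1.0


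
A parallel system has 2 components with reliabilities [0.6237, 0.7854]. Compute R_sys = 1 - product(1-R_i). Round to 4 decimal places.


Components: [0.6237, 0.7854]
(1 - 0.6237) = 0.3763, running product = 0.3763
(1 - 0.7854) = 0.2146, running product = 0.0808
Product of (1-R_i) = 0.0808
R_sys = 1 - 0.0808 = 0.9192

0.9192


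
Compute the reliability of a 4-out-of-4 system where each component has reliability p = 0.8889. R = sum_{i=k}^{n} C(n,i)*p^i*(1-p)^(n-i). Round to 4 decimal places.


k = 4, n = 4, p = 0.8889
i=4: C(4,4)=1 * 0.8889^4 * 0.1111^0 = 0.6243
R = sum of terms = 0.6243

0.6243


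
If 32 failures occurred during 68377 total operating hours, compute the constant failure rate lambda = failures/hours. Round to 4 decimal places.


failures = 32
total_hours = 68377
lambda = 32 / 68377
lambda = 0.0005

0.0005


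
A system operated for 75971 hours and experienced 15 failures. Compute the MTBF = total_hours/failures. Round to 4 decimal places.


total_hours = 75971
failures = 15
MTBF = 75971 / 15
MTBF = 5064.7333

5064.7333


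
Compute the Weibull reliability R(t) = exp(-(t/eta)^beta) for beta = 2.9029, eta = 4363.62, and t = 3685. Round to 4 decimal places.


beta = 2.9029, eta = 4363.62, t = 3685
t/eta = 3685 / 4363.62 = 0.8445
(t/eta)^beta = 0.8445^2.9029 = 0.6122
R(t) = exp(-0.6122)
R(t) = 0.5422

0.5422


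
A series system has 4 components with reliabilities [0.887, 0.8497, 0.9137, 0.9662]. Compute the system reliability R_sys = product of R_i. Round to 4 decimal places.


Components: [0.887, 0.8497, 0.9137, 0.9662]
After component 1 (R=0.887): product = 0.887
After component 2 (R=0.8497): product = 0.7537
After component 3 (R=0.9137): product = 0.6886
After component 4 (R=0.9662): product = 0.6654
R_sys = 0.6654

0.6654


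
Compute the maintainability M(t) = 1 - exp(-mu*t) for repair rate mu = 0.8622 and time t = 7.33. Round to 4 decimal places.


mu = 0.8622, t = 7.33
mu * t = 0.8622 * 7.33 = 6.3199
exp(-6.3199) = 0.0018
M(t) = 1 - 0.0018
M(t) = 0.9982

0.9982


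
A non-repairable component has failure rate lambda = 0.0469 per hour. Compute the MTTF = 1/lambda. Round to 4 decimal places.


lambda = 0.0469
MTTF = 1 / 0.0469
MTTF = 21.322

21.322


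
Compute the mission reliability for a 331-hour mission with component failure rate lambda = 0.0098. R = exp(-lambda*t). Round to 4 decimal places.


lambda = 0.0098
mission_time = 331
lambda * t = 0.0098 * 331 = 3.2438
R = exp(-3.2438)
R = 0.039

0.039


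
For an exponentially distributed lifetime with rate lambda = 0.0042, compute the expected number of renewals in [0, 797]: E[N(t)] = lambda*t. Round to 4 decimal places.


lambda = 0.0042
t = 797
E[N(t)] = lambda * t
E[N(t)] = 0.0042 * 797
E[N(t)] = 3.3474

3.3474


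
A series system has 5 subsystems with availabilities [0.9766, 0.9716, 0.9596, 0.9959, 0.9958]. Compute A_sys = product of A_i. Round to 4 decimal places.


Subsystems: [0.9766, 0.9716, 0.9596, 0.9959, 0.9958]
After subsystem 1 (A=0.9766): product = 0.9766
After subsystem 2 (A=0.9716): product = 0.9489
After subsystem 3 (A=0.9596): product = 0.9105
After subsystem 4 (A=0.9959): product = 0.9068
After subsystem 5 (A=0.9958): product = 0.903
A_sys = 0.903

0.903


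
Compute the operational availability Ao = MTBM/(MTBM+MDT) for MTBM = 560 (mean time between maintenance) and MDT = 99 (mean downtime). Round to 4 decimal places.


MTBM = 560
MDT = 99
MTBM + MDT = 659
Ao = 560 / 659
Ao = 0.8498

0.8498


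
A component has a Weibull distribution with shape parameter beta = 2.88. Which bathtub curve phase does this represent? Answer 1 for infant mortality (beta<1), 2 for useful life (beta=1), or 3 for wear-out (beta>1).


beta = 2.88
Compare beta to 1:
beta < 1 => infant mortality (phase 1)
beta = 1 => useful life (phase 2)
beta > 1 => wear-out (phase 3)
Since beta = 2.88, this is wear-out (increasing failure rate)
Phase = 3

3


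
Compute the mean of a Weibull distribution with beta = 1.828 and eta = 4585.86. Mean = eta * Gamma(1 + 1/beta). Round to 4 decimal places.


beta = 1.828, eta = 4585.86
1/beta = 0.547
1 + 1/beta = 1.547
Gamma(1.547) = 0.8887
Mean = 4585.86 * 0.8887
Mean = 4075.2518

4075.2518


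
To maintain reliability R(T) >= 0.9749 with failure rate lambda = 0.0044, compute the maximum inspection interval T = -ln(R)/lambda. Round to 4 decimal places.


R_target = 0.9749
lambda = 0.0044
-ln(0.9749) = 0.0254
T = 0.0254 / 0.0044
T = 5.7774

5.7774


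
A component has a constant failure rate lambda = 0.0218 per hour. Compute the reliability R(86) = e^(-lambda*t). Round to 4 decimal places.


lambda = 0.0218
t = 86
lambda * t = 1.8748
R(t) = e^(-1.8748)
R(t) = 0.1534

0.1534


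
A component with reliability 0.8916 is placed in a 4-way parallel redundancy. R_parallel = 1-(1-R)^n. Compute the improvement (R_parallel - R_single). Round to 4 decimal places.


R_single = 0.8916, n = 4
1 - R_single = 0.1084
(1 - R_single)^n = 0.1084^4 = 0.0001
R_parallel = 1 - 0.0001 = 0.9999
Improvement = 0.9999 - 0.8916
Improvement = 0.1083

0.1083


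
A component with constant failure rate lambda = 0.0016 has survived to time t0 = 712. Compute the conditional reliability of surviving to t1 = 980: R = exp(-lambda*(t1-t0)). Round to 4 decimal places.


lambda = 0.0016
t0 = 712, t1 = 980
t1 - t0 = 268
lambda * (t1-t0) = 0.0016 * 268 = 0.4288
R = exp(-0.4288)
R = 0.6513

0.6513


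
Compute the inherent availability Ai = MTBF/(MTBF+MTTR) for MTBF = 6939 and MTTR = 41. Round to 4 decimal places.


MTBF = 6939
MTTR = 41
MTBF + MTTR = 6980
Ai = 6939 / 6980
Ai = 0.9941

0.9941


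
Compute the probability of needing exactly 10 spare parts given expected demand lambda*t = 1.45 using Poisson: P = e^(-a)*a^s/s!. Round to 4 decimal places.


a = 1.45, s = 10
e^(-a) = e^(-1.45) = 0.2346
a^s = 1.45^10 = 41.0847
s! = 3628800
P = 0.2346 * 41.0847 / 3628800
P = 0.0

0.0


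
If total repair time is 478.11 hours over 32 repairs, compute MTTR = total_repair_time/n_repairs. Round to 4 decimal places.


total_repair_time = 478.11
n_repairs = 32
MTTR = 478.11 / 32
MTTR = 14.9409

14.9409


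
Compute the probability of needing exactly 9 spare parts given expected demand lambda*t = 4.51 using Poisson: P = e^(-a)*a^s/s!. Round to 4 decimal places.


a = 4.51, s = 9
e^(-a) = e^(-4.51) = 0.011
a^s = 4.51^9 = 771949.4763
s! = 362880
P = 0.011 * 771949.4763 / 362880
P = 0.0234

0.0234


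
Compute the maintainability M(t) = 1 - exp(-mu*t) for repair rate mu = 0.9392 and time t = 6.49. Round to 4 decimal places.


mu = 0.9392, t = 6.49
mu * t = 0.9392 * 6.49 = 6.0954
exp(-6.0954) = 0.0023
M(t) = 1 - 0.0023
M(t) = 0.9977

0.9977


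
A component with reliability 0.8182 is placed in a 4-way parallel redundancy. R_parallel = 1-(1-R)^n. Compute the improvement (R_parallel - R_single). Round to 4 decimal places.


R_single = 0.8182, n = 4
1 - R_single = 0.1818
(1 - R_single)^n = 0.1818^4 = 0.0011
R_parallel = 1 - 0.0011 = 0.9989
Improvement = 0.9989 - 0.8182
Improvement = 0.1807

0.1807


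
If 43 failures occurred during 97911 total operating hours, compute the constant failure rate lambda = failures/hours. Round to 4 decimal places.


failures = 43
total_hours = 97911
lambda = 43 / 97911
lambda = 0.0004

0.0004


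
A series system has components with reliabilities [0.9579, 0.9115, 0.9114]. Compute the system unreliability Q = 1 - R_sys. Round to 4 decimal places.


Components: [0.9579, 0.9115, 0.9114]
After component 1: product = 0.9579
After component 2: product = 0.8731
After component 3: product = 0.7958
R_sys = 0.7958
Q = 1 - 0.7958 = 0.2042

0.2042


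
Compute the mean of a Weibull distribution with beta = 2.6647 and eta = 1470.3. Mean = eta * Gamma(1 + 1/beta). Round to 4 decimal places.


beta = 2.6647, eta = 1470.3
1/beta = 0.3753
1 + 1/beta = 1.3753
Gamma(1.3753) = 0.8889
Mean = 1470.3 * 0.8889
Mean = 1306.9381

1306.9381


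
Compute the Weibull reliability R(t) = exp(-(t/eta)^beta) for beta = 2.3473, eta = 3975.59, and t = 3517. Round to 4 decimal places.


beta = 2.3473, eta = 3975.59, t = 3517
t/eta = 3517 / 3975.59 = 0.8846
(t/eta)^beta = 0.8846^2.3473 = 0.75
R(t) = exp(-0.75)
R(t) = 0.4724

0.4724


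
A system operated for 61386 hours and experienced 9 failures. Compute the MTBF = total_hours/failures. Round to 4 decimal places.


total_hours = 61386
failures = 9
MTBF = 61386 / 9
MTBF = 6820.6667

6820.6667


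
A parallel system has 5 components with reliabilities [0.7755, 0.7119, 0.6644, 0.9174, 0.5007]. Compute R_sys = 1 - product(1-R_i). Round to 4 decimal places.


Components: [0.7755, 0.7119, 0.6644, 0.9174, 0.5007]
(1 - 0.7755) = 0.2245, running product = 0.2245
(1 - 0.7119) = 0.2881, running product = 0.0647
(1 - 0.6644) = 0.3356, running product = 0.0217
(1 - 0.9174) = 0.0826, running product = 0.0018
(1 - 0.5007) = 0.4993, running product = 0.0009
Product of (1-R_i) = 0.0009
R_sys = 1 - 0.0009 = 0.9991

0.9991


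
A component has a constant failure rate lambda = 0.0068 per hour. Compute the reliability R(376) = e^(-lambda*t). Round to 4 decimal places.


lambda = 0.0068
t = 376
lambda * t = 2.5568
R(t) = e^(-2.5568)
R(t) = 0.0776

0.0776


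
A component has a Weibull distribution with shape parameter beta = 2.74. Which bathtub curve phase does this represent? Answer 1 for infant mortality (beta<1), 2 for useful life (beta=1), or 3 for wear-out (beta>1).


beta = 2.74
Compare beta to 1:
beta < 1 => infant mortality (phase 1)
beta = 1 => useful life (phase 2)
beta > 1 => wear-out (phase 3)
Since beta = 2.74, this is wear-out (increasing failure rate)
Phase = 3

3


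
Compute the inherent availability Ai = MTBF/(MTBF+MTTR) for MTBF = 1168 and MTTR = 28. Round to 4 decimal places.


MTBF = 1168
MTTR = 28
MTBF + MTTR = 1196
Ai = 1168 / 1196
Ai = 0.9766

0.9766


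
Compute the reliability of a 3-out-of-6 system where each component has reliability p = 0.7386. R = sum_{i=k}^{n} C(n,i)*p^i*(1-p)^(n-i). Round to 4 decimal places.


k = 3, n = 6, p = 0.7386
i=3: C(6,3)=20 * 0.7386^3 * 0.2614^3 = 0.1439
i=4: C(6,4)=15 * 0.7386^4 * 0.2614^2 = 0.305
i=5: C(6,5)=6 * 0.7386^5 * 0.2614^1 = 0.3447
i=6: C(6,6)=1 * 0.7386^6 * 0.2614^0 = 0.1624
R = sum of terms = 0.9561

0.9561


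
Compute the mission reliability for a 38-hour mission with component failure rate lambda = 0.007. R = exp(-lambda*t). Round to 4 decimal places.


lambda = 0.007
mission_time = 38
lambda * t = 0.007 * 38 = 0.266
R = exp(-0.266)
R = 0.7664

0.7664


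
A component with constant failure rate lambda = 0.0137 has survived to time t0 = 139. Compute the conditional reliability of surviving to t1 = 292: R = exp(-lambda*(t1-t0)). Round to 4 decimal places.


lambda = 0.0137
t0 = 139, t1 = 292
t1 - t0 = 153
lambda * (t1-t0) = 0.0137 * 153 = 2.0961
R = exp(-2.0961)
R = 0.1229

0.1229


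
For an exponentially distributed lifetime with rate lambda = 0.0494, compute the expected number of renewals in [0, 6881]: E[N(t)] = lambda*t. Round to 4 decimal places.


lambda = 0.0494
t = 6881
E[N(t)] = lambda * t
E[N(t)] = 0.0494 * 6881
E[N(t)] = 339.9214

339.9214


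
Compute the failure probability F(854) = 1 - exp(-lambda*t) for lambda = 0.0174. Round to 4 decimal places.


lambda = 0.0174, t = 854
lambda * t = 14.8596
exp(-14.8596) = 0.0
F(t) = 1 - 0.0
F(t) = 1.0

1.0


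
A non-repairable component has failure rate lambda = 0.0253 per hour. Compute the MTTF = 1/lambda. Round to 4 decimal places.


lambda = 0.0253
MTTF = 1 / 0.0253
MTTF = 39.5257

39.5257


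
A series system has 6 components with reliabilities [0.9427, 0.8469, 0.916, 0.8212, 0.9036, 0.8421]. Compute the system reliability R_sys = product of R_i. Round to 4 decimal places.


Components: [0.9427, 0.8469, 0.916, 0.8212, 0.9036, 0.8421]
After component 1 (R=0.9427): product = 0.9427
After component 2 (R=0.8469): product = 0.7984
After component 3 (R=0.916): product = 0.7313
After component 4 (R=0.8212): product = 0.6006
After component 5 (R=0.9036): product = 0.5427
After component 6 (R=0.8421): product = 0.457
R_sys = 0.457

0.457


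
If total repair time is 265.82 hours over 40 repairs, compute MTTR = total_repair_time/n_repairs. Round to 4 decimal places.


total_repair_time = 265.82
n_repairs = 40
MTTR = 265.82 / 40
MTTR = 6.6455

6.6455


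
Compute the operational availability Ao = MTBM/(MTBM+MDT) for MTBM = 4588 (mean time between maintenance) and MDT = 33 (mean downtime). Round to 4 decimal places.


MTBM = 4588
MDT = 33
MTBM + MDT = 4621
Ao = 4588 / 4621
Ao = 0.9929

0.9929


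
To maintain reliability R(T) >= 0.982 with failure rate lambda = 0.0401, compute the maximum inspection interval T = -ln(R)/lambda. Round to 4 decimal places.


R_target = 0.982
lambda = 0.0401
-ln(0.982) = 0.0182
T = 0.0182 / 0.0401
T = 0.453

0.453


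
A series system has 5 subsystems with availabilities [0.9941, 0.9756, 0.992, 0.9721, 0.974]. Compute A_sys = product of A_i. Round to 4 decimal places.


Subsystems: [0.9941, 0.9756, 0.992, 0.9721, 0.974]
After subsystem 1 (A=0.9941): product = 0.9941
After subsystem 2 (A=0.9756): product = 0.9698
After subsystem 3 (A=0.992): product = 0.9621
After subsystem 4 (A=0.9721): product = 0.9352
After subsystem 5 (A=0.974): product = 0.9109
A_sys = 0.9109

0.9109


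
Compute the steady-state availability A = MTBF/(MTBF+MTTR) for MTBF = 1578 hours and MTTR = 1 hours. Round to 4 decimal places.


MTBF = 1578
MTTR = 1
MTBF + MTTR = 1579
A = 1578 / 1579
A = 0.9994

0.9994


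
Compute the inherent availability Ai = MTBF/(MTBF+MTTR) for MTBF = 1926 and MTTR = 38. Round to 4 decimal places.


MTBF = 1926
MTTR = 38
MTBF + MTTR = 1964
Ai = 1926 / 1964
Ai = 0.9807

0.9807


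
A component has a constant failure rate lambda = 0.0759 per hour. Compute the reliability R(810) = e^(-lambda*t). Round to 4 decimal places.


lambda = 0.0759
t = 810
lambda * t = 61.479
R(t) = e^(-61.479)
R(t) = 0.0

0.0


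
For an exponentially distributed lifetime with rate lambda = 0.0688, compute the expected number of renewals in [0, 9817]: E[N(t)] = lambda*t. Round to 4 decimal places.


lambda = 0.0688
t = 9817
E[N(t)] = lambda * t
E[N(t)] = 0.0688 * 9817
E[N(t)] = 675.4096

675.4096


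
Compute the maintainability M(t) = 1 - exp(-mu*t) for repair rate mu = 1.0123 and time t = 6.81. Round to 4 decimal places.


mu = 1.0123, t = 6.81
mu * t = 1.0123 * 6.81 = 6.8938
exp(-6.8938) = 0.001
M(t) = 1 - 0.001
M(t) = 0.999

0.999


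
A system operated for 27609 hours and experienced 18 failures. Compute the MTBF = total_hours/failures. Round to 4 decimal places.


total_hours = 27609
failures = 18
MTBF = 27609 / 18
MTBF = 1533.8333

1533.8333


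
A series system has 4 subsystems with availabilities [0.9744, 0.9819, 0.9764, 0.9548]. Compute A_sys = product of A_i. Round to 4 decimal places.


Subsystems: [0.9744, 0.9819, 0.9764, 0.9548]
After subsystem 1 (A=0.9744): product = 0.9744
After subsystem 2 (A=0.9819): product = 0.9568
After subsystem 3 (A=0.9764): product = 0.9342
After subsystem 4 (A=0.9548): product = 0.892
A_sys = 0.892

0.892


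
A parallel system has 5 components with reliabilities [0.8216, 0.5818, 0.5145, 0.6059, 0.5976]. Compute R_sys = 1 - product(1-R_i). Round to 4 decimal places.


Components: [0.8216, 0.5818, 0.5145, 0.6059, 0.5976]
(1 - 0.8216) = 0.1784, running product = 0.1784
(1 - 0.5818) = 0.4182, running product = 0.0746
(1 - 0.5145) = 0.4855, running product = 0.0362
(1 - 0.6059) = 0.3941, running product = 0.0143
(1 - 0.5976) = 0.4024, running product = 0.0057
Product of (1-R_i) = 0.0057
R_sys = 1 - 0.0057 = 0.9943

0.9943


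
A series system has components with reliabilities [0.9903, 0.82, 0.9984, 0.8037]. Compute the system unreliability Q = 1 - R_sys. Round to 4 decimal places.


Components: [0.9903, 0.82, 0.9984, 0.8037]
After component 1: product = 0.9903
After component 2: product = 0.812
After component 3: product = 0.8107
After component 4: product = 0.6516
R_sys = 0.6516
Q = 1 - 0.6516 = 0.3484

0.3484


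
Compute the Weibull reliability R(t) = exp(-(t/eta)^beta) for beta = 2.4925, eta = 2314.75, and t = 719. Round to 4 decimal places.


beta = 2.4925, eta = 2314.75, t = 719
t/eta = 719 / 2314.75 = 0.3106
(t/eta)^beta = 0.3106^2.4925 = 0.0542
R(t) = exp(-0.0542)
R(t) = 0.9472

0.9472


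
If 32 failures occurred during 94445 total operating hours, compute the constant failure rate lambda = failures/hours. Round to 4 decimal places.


failures = 32
total_hours = 94445
lambda = 32 / 94445
lambda = 0.0003

0.0003


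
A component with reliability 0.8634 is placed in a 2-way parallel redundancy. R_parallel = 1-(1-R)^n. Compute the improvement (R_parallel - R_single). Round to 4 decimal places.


R_single = 0.8634, n = 2
1 - R_single = 0.1366
(1 - R_single)^n = 0.1366^2 = 0.0187
R_parallel = 1 - 0.0187 = 0.9813
Improvement = 0.9813 - 0.8634
Improvement = 0.1179

0.1179


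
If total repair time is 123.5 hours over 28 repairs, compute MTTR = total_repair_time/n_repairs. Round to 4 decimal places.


total_repair_time = 123.5
n_repairs = 28
MTTR = 123.5 / 28
MTTR = 4.4107

4.4107


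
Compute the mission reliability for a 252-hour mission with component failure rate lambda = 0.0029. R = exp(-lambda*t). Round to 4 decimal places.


lambda = 0.0029
mission_time = 252
lambda * t = 0.0029 * 252 = 0.7308
R = exp(-0.7308)
R = 0.4815

0.4815


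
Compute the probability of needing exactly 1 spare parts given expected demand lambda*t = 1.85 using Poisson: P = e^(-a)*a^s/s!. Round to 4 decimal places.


a = 1.85, s = 1
e^(-a) = e^(-1.85) = 0.1572
a^s = 1.85^1 = 1.85
s! = 1
P = 0.1572 * 1.85 / 1
P = 0.2909

0.2909


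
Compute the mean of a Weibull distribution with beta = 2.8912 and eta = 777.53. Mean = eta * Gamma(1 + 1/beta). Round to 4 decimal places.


beta = 2.8912, eta = 777.53
1/beta = 0.3459
1 + 1/beta = 1.3459
Gamma(1.3459) = 0.8916
Mean = 777.53 * 0.8916
Mean = 693.2289

693.2289


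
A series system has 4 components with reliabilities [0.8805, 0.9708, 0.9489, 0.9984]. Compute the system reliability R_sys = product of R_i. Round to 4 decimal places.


Components: [0.8805, 0.9708, 0.9489, 0.9984]
After component 1 (R=0.8805): product = 0.8805
After component 2 (R=0.9708): product = 0.8548
After component 3 (R=0.9489): product = 0.8111
After component 4 (R=0.9984): product = 0.8098
R_sys = 0.8098

0.8098


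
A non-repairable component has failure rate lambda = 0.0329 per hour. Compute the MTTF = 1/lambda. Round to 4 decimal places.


lambda = 0.0329
MTTF = 1 / 0.0329
MTTF = 30.3951

30.3951


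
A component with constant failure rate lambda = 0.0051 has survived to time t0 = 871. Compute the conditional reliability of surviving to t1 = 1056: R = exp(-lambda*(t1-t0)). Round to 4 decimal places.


lambda = 0.0051
t0 = 871, t1 = 1056
t1 - t0 = 185
lambda * (t1-t0) = 0.0051 * 185 = 0.9435
R = exp(-0.9435)
R = 0.3893

0.3893


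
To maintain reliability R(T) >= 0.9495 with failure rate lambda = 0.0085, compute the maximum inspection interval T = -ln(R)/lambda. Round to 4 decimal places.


R_target = 0.9495
lambda = 0.0085
-ln(0.9495) = 0.0518
T = 0.0518 / 0.0085
T = 6.0964

6.0964


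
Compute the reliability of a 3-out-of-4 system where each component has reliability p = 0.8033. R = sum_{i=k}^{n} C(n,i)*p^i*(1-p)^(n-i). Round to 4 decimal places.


k = 3, n = 4, p = 0.8033
i=3: C(4,3)=4 * 0.8033^3 * 0.1967^1 = 0.4078
i=4: C(4,4)=1 * 0.8033^4 * 0.1967^0 = 0.4164
R = sum of terms = 0.8242

0.8242


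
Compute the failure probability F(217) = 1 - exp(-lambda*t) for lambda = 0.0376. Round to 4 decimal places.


lambda = 0.0376, t = 217
lambda * t = 8.1592
exp(-8.1592) = 0.0003
F(t) = 1 - 0.0003
F(t) = 0.9997

0.9997


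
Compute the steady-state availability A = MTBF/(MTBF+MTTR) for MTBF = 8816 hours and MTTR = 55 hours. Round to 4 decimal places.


MTBF = 8816
MTTR = 55
MTBF + MTTR = 8871
A = 8816 / 8871
A = 0.9938

0.9938


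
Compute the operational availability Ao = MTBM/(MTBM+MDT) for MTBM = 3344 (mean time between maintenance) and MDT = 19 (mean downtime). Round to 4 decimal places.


MTBM = 3344
MDT = 19
MTBM + MDT = 3363
Ao = 3344 / 3363
Ao = 0.9944

0.9944


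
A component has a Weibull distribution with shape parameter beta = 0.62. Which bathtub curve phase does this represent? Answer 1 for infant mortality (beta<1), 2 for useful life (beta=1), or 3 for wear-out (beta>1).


beta = 0.62
Compare beta to 1:
beta < 1 => infant mortality (phase 1)
beta = 1 => useful life (phase 2)
beta > 1 => wear-out (phase 3)
Since beta = 0.62, this is infant mortality (decreasing failure rate)
Phase = 1

1


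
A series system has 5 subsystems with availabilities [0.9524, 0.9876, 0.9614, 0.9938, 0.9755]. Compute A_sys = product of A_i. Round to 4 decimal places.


Subsystems: [0.9524, 0.9876, 0.9614, 0.9938, 0.9755]
After subsystem 1 (A=0.9524): product = 0.9524
After subsystem 2 (A=0.9876): product = 0.9406
After subsystem 3 (A=0.9614): product = 0.9043
After subsystem 4 (A=0.9938): product = 0.8987
After subsystem 5 (A=0.9755): product = 0.8767
A_sys = 0.8767

0.8767


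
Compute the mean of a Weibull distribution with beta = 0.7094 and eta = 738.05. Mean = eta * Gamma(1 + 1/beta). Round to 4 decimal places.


beta = 0.7094, eta = 738.05
1/beta = 1.4096
1 + 1/beta = 2.4096
Gamma(2.4096) = 1.25
Mean = 738.05 * 1.25
Mean = 922.5947

922.5947


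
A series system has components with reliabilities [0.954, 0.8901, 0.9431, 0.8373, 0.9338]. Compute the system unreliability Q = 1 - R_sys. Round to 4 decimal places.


Components: [0.954, 0.8901, 0.9431, 0.8373, 0.9338]
After component 1: product = 0.954
After component 2: product = 0.8492
After component 3: product = 0.8008
After component 4: product = 0.6705
After component 5: product = 0.6262
R_sys = 0.6262
Q = 1 - 0.6262 = 0.3738

0.3738


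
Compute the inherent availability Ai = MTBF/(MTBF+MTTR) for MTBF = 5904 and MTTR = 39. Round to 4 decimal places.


MTBF = 5904
MTTR = 39
MTBF + MTTR = 5943
Ai = 5904 / 5943
Ai = 0.9934

0.9934


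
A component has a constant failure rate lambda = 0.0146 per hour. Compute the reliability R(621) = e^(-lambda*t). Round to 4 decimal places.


lambda = 0.0146
t = 621
lambda * t = 9.0666
R(t) = e^(-9.0666)
R(t) = 0.0001

0.0001


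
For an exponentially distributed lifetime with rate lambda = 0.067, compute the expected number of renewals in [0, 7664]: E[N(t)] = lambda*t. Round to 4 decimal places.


lambda = 0.067
t = 7664
E[N(t)] = lambda * t
E[N(t)] = 0.067 * 7664
E[N(t)] = 513.488

513.488


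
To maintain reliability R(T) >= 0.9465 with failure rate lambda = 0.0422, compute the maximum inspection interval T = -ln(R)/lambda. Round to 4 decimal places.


R_target = 0.9465
lambda = 0.0422
-ln(0.9465) = 0.055
T = 0.055 / 0.0422
T = 1.3029

1.3029


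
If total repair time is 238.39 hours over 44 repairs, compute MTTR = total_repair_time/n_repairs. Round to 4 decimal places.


total_repair_time = 238.39
n_repairs = 44
MTTR = 238.39 / 44
MTTR = 5.418

5.418


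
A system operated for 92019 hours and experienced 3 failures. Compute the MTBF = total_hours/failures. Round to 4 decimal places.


total_hours = 92019
failures = 3
MTBF = 92019 / 3
MTBF = 30673.0

30673.0


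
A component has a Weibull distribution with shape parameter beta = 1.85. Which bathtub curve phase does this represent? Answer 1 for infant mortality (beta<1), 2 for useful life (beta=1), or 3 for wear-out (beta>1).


beta = 1.85
Compare beta to 1:
beta < 1 => infant mortality (phase 1)
beta = 1 => useful life (phase 2)
beta > 1 => wear-out (phase 3)
Since beta = 1.85, this is wear-out (increasing failure rate)
Phase = 3

3


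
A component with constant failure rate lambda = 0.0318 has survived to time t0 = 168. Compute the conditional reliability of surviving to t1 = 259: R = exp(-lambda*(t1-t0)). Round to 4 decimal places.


lambda = 0.0318
t0 = 168, t1 = 259
t1 - t0 = 91
lambda * (t1-t0) = 0.0318 * 91 = 2.8938
R = exp(-2.8938)
R = 0.0554

0.0554


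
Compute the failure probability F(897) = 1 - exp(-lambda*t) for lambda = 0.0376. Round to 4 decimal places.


lambda = 0.0376, t = 897
lambda * t = 33.7272
exp(-33.7272) = 0.0
F(t) = 1 - 0.0
F(t) = 1.0

1.0


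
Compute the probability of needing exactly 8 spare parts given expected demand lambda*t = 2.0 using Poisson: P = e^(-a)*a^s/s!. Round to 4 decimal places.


a = 2.0, s = 8
e^(-a) = e^(-2.0) = 0.1353
a^s = 2.0^8 = 256.0
s! = 40320
P = 0.1353 * 256.0 / 40320
P = 0.0009

0.0009


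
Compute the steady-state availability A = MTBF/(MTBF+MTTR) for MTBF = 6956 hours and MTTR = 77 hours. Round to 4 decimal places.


MTBF = 6956
MTTR = 77
MTBF + MTTR = 7033
A = 6956 / 7033
A = 0.9891

0.9891


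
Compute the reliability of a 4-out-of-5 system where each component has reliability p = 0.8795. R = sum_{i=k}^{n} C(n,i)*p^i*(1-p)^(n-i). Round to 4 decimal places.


k = 4, n = 5, p = 0.8795
i=4: C(5,4)=5 * 0.8795^4 * 0.1205^1 = 0.3605
i=5: C(5,5)=1 * 0.8795^5 * 0.1205^0 = 0.5262
R = sum of terms = 0.8867

0.8867


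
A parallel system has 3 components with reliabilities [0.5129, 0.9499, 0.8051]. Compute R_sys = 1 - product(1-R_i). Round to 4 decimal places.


Components: [0.5129, 0.9499, 0.8051]
(1 - 0.5129) = 0.4871, running product = 0.4871
(1 - 0.9499) = 0.0501, running product = 0.0244
(1 - 0.8051) = 0.1949, running product = 0.0048
Product of (1-R_i) = 0.0048
R_sys = 1 - 0.0048 = 0.9952

0.9952


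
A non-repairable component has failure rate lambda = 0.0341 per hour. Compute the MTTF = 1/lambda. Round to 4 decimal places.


lambda = 0.0341
MTTF = 1 / 0.0341
MTTF = 29.3255

29.3255


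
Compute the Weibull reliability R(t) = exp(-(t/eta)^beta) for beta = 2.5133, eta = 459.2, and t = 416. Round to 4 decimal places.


beta = 2.5133, eta = 459.2, t = 416
t/eta = 416 / 459.2 = 0.9059
(t/eta)^beta = 0.9059^2.5133 = 0.7801
R(t) = exp(-0.7801)
R(t) = 0.4584

0.4584


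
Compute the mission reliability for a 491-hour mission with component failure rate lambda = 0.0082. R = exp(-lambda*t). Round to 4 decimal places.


lambda = 0.0082
mission_time = 491
lambda * t = 0.0082 * 491 = 4.0262
R = exp(-4.0262)
R = 0.0178

0.0178


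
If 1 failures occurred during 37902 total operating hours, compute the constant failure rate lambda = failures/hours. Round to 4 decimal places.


failures = 1
total_hours = 37902
lambda = 1 / 37902
lambda = 0.0

0.0


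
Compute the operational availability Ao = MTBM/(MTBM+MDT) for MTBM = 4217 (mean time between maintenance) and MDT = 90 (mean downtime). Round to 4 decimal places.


MTBM = 4217
MDT = 90
MTBM + MDT = 4307
Ao = 4217 / 4307
Ao = 0.9791

0.9791


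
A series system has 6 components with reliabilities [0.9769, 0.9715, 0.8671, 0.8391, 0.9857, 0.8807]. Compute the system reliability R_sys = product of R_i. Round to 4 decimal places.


Components: [0.9769, 0.9715, 0.8671, 0.8391, 0.9857, 0.8807]
After component 1 (R=0.9769): product = 0.9769
After component 2 (R=0.9715): product = 0.9491
After component 3 (R=0.8671): product = 0.8229
After component 4 (R=0.8391): product = 0.6905
After component 5 (R=0.9857): product = 0.6806
After component 6 (R=0.8807): product = 0.5994
R_sys = 0.5994

0.5994


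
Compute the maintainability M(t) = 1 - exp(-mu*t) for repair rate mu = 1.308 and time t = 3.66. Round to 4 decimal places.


mu = 1.308, t = 3.66
mu * t = 1.308 * 3.66 = 4.7873
exp(-4.7873) = 0.0083
M(t) = 1 - 0.0083
M(t) = 0.9917

0.9917


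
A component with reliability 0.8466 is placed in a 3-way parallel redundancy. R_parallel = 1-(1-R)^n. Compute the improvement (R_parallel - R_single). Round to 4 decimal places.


R_single = 0.8466, n = 3
1 - R_single = 0.1534
(1 - R_single)^n = 0.1534^3 = 0.0036
R_parallel = 1 - 0.0036 = 0.9964
Improvement = 0.9964 - 0.8466
Improvement = 0.1498

0.1498


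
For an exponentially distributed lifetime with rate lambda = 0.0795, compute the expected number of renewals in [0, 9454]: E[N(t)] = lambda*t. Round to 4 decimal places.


lambda = 0.0795
t = 9454
E[N(t)] = lambda * t
E[N(t)] = 0.0795 * 9454
E[N(t)] = 751.593

751.593


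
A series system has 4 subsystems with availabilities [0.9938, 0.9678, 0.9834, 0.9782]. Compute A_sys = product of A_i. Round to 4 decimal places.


Subsystems: [0.9938, 0.9678, 0.9834, 0.9782]
After subsystem 1 (A=0.9938): product = 0.9938
After subsystem 2 (A=0.9678): product = 0.9618
After subsystem 3 (A=0.9834): product = 0.9458
After subsystem 4 (A=0.9782): product = 0.9252
A_sys = 0.9252

0.9252


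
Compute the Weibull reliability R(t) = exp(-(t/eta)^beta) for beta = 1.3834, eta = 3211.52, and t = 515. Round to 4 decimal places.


beta = 1.3834, eta = 3211.52, t = 515
t/eta = 515 / 3211.52 = 0.1604
(t/eta)^beta = 0.1604^1.3834 = 0.0795
R(t) = exp(-0.0795)
R(t) = 0.9236

0.9236


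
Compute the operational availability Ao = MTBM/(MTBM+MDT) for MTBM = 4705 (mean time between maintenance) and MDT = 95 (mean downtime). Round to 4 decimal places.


MTBM = 4705
MDT = 95
MTBM + MDT = 4800
Ao = 4705 / 4800
Ao = 0.9802

0.9802


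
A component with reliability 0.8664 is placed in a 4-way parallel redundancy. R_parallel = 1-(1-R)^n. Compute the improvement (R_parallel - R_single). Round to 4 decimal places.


R_single = 0.8664, n = 4
1 - R_single = 0.1336
(1 - R_single)^n = 0.1336^4 = 0.0003
R_parallel = 1 - 0.0003 = 0.9997
Improvement = 0.9997 - 0.8664
Improvement = 0.1333

0.1333


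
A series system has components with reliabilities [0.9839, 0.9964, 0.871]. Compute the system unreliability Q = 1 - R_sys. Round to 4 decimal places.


Components: [0.9839, 0.9964, 0.871]
After component 1: product = 0.9839
After component 2: product = 0.9804
After component 3: product = 0.8539
R_sys = 0.8539
Q = 1 - 0.8539 = 0.1461

0.1461


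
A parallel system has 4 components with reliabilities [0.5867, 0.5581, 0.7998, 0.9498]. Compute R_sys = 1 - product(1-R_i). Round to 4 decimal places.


Components: [0.5867, 0.5581, 0.7998, 0.9498]
(1 - 0.5867) = 0.4133, running product = 0.4133
(1 - 0.5581) = 0.4419, running product = 0.1826
(1 - 0.7998) = 0.2002, running product = 0.0366
(1 - 0.9498) = 0.0502, running product = 0.0018
Product of (1-R_i) = 0.0018
R_sys = 1 - 0.0018 = 0.9982

0.9982


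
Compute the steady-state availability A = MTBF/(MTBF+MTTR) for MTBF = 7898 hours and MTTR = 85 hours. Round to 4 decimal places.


MTBF = 7898
MTTR = 85
MTBF + MTTR = 7983
A = 7898 / 7983
A = 0.9894

0.9894


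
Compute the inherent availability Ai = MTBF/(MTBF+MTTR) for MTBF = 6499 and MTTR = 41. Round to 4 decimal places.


MTBF = 6499
MTTR = 41
MTBF + MTTR = 6540
Ai = 6499 / 6540
Ai = 0.9937

0.9937


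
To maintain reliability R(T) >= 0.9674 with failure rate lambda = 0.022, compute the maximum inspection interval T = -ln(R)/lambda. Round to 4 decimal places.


R_target = 0.9674
lambda = 0.022
-ln(0.9674) = 0.0331
T = 0.0331 / 0.022
T = 1.5065

1.5065


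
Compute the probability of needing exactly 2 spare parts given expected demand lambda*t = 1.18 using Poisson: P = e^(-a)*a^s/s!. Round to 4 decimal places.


a = 1.18, s = 2
e^(-a) = e^(-1.18) = 0.3073
a^s = 1.18^2 = 1.3924
s! = 2
P = 0.3073 * 1.3924 / 2
P = 0.2139

0.2139


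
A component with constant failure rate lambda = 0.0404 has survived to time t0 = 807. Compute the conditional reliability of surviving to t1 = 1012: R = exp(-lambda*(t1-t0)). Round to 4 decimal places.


lambda = 0.0404
t0 = 807, t1 = 1012
t1 - t0 = 205
lambda * (t1-t0) = 0.0404 * 205 = 8.282
R = exp(-8.282)
R = 0.0003

0.0003


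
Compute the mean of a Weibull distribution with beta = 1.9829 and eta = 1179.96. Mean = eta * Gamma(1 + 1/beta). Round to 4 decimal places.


beta = 1.9829, eta = 1179.96
1/beta = 0.5043
1 + 1/beta = 1.5043
Gamma(1.5043) = 0.8864
Mean = 1179.96 * 0.8864
Mean = 1045.8859

1045.8859


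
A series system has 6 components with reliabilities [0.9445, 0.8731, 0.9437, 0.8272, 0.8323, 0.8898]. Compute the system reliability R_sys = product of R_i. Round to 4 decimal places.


Components: [0.9445, 0.8731, 0.9437, 0.8272, 0.8323, 0.8898]
After component 1 (R=0.9445): product = 0.9445
After component 2 (R=0.8731): product = 0.8246
After component 3 (R=0.9437): product = 0.7782
After component 4 (R=0.8272): product = 0.6437
After component 5 (R=0.8323): product = 0.5358
After component 6 (R=0.8898): product = 0.4767
R_sys = 0.4767

0.4767


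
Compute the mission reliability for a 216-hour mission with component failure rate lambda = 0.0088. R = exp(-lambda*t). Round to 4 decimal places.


lambda = 0.0088
mission_time = 216
lambda * t = 0.0088 * 216 = 1.9008
R = exp(-1.9008)
R = 0.1494

0.1494


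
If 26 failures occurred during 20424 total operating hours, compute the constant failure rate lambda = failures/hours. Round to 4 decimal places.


failures = 26
total_hours = 20424
lambda = 26 / 20424
lambda = 0.0013

0.0013


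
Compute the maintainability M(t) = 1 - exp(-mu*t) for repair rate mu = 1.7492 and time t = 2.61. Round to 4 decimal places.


mu = 1.7492, t = 2.61
mu * t = 1.7492 * 2.61 = 4.5654
exp(-4.5654) = 0.0104
M(t) = 1 - 0.0104
M(t) = 0.9896

0.9896


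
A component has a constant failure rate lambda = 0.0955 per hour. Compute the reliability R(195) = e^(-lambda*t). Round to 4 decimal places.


lambda = 0.0955
t = 195
lambda * t = 18.6225
R(t) = e^(-18.6225)
R(t) = 0.0

0.0


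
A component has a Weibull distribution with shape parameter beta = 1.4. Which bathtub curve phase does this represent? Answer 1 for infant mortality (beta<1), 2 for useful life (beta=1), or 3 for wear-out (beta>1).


beta = 1.4
Compare beta to 1:
beta < 1 => infant mortality (phase 1)
beta = 1 => useful life (phase 2)
beta > 1 => wear-out (phase 3)
Since beta = 1.4, this is wear-out (increasing failure rate)
Phase = 3

3


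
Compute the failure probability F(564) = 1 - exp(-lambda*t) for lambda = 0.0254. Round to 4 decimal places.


lambda = 0.0254, t = 564
lambda * t = 14.3256
exp(-14.3256) = 0.0
F(t) = 1 - 0.0
F(t) = 1.0

1.0


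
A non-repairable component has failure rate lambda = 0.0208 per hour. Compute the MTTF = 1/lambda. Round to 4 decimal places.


lambda = 0.0208
MTTF = 1 / 0.0208
MTTF = 48.0769

48.0769


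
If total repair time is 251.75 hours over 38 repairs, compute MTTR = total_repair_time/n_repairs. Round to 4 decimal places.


total_repair_time = 251.75
n_repairs = 38
MTTR = 251.75 / 38
MTTR = 6.625

6.625


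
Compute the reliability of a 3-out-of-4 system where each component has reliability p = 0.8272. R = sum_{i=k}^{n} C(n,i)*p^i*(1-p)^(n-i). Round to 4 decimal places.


k = 3, n = 4, p = 0.8272
i=3: C(4,3)=4 * 0.8272^3 * 0.1728^1 = 0.3912
i=4: C(4,4)=1 * 0.8272^4 * 0.1728^0 = 0.4682
R = sum of terms = 0.8594

0.8594


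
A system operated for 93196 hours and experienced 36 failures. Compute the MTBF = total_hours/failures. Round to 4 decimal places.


total_hours = 93196
failures = 36
MTBF = 93196 / 36
MTBF = 2588.7778

2588.7778


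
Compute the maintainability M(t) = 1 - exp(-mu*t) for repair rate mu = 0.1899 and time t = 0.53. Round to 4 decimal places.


mu = 0.1899, t = 0.53
mu * t = 0.1899 * 0.53 = 0.1006
exp(-0.1006) = 0.9043
M(t) = 1 - 0.9043
M(t) = 0.0957

0.0957


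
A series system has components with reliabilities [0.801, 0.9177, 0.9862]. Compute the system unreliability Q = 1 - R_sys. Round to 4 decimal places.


Components: [0.801, 0.9177, 0.9862]
After component 1: product = 0.801
After component 2: product = 0.7351
After component 3: product = 0.7249
R_sys = 0.7249
Q = 1 - 0.7249 = 0.2751

0.2751


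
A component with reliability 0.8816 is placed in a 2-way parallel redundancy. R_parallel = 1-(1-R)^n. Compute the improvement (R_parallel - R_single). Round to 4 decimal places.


R_single = 0.8816, n = 2
1 - R_single = 0.1184
(1 - R_single)^n = 0.1184^2 = 0.014
R_parallel = 1 - 0.014 = 0.986
Improvement = 0.986 - 0.8816
Improvement = 0.1044

0.1044


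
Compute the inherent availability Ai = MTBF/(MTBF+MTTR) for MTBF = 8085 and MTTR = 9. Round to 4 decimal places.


MTBF = 8085
MTTR = 9
MTBF + MTTR = 8094
Ai = 8085 / 8094
Ai = 0.9989

0.9989


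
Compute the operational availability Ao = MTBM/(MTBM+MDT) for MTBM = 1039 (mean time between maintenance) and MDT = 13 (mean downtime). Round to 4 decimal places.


MTBM = 1039
MDT = 13
MTBM + MDT = 1052
Ao = 1039 / 1052
Ao = 0.9876

0.9876


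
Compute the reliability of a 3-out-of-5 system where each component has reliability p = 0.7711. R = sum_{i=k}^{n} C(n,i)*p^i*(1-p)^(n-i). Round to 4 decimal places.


k = 3, n = 5, p = 0.7711
i=3: C(5,3)=10 * 0.7711^3 * 0.2289^2 = 0.2402
i=4: C(5,4)=5 * 0.7711^4 * 0.2289^1 = 0.4046
i=5: C(5,5)=1 * 0.7711^5 * 0.2289^0 = 0.2726
R = sum of terms = 0.9175

0.9175


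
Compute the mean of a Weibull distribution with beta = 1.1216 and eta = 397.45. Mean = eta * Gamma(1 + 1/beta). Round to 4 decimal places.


beta = 1.1216, eta = 397.45
1/beta = 0.8916
1 + 1/beta = 1.8916
Gamma(1.8916) = 0.9589
Mean = 397.45 * 0.9589
Mean = 381.1189

381.1189


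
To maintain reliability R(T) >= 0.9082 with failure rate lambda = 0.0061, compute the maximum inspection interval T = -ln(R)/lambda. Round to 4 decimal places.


R_target = 0.9082
lambda = 0.0061
-ln(0.9082) = 0.0963
T = 0.0963 / 0.0061
T = 15.7854

15.7854


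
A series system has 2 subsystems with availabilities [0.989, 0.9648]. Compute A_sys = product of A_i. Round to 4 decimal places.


Subsystems: [0.989, 0.9648]
After subsystem 1 (A=0.989): product = 0.989
After subsystem 2 (A=0.9648): product = 0.9542
A_sys = 0.9542

0.9542


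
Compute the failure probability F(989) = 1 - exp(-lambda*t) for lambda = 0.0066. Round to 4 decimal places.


lambda = 0.0066, t = 989
lambda * t = 6.5274
exp(-6.5274) = 0.0015
F(t) = 1 - 0.0015
F(t) = 0.9985

0.9985


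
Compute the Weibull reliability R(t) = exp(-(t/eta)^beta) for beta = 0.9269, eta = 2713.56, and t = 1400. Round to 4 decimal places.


beta = 0.9269, eta = 2713.56, t = 1400
t/eta = 1400 / 2713.56 = 0.5159
(t/eta)^beta = 0.5159^0.9269 = 0.5415
R(t) = exp(-0.5415)
R(t) = 0.5819

0.5819


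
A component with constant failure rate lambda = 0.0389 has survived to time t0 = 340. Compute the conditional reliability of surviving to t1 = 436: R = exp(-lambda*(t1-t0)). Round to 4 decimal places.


lambda = 0.0389
t0 = 340, t1 = 436
t1 - t0 = 96
lambda * (t1-t0) = 0.0389 * 96 = 3.7344
R = exp(-3.7344)
R = 0.0239

0.0239


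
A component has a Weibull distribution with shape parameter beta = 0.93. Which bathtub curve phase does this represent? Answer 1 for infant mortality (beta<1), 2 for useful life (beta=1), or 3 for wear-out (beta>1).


beta = 0.93
Compare beta to 1:
beta < 1 => infant mortality (phase 1)
beta = 1 => useful life (phase 2)
beta > 1 => wear-out (phase 3)
Since beta = 0.93, this is infant mortality (decreasing failure rate)
Phase = 1

1
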